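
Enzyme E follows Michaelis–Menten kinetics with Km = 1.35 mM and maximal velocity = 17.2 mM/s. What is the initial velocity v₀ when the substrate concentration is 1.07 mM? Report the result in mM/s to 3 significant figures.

[S]/(Km+[S]) = 1.07/2.420 = 0.4421, the fractional saturation.
v = 0.4421 × Vmax = 0.4421 × 17.2 = 7.60 mM/s.

7.60 mM/s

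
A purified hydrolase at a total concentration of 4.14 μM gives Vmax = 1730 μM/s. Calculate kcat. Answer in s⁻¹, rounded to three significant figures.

kcat = Vmax/[E]total = 1730 μM/s / 4.14 μM = 418 s⁻¹.

418 s⁻¹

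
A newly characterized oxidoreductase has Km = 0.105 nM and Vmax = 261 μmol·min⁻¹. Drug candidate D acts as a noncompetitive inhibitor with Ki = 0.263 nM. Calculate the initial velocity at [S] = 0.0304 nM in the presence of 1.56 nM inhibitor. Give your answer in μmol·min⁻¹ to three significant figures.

8.45 μmol·min⁻¹

α = 1 + [I]/Ki = 1 + 1.56/0.263 = 6.932.
For a noncompetitive inhibitor, Vmax is reduced to Vmax/α while Km is unchanged: Km,app = 0.105 nM, Vmax,app = 37.7 μmol·min⁻¹.
v = Vmax,app·[S]/(Km,app + [S]) = 37.7 × 0.0304/(0.105 + 0.0304) = 8.45 μmol·min⁻¹.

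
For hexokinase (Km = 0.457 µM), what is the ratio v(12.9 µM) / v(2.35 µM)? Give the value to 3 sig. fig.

The fractional saturations are [S]/(Km+[S]) = 2.35/2.807 = 0.8372 and 12.9/13.36 = 0.9658.
v₂/v₁ is just their ratio: 0.9658/0.8372 = 1.15.

1.15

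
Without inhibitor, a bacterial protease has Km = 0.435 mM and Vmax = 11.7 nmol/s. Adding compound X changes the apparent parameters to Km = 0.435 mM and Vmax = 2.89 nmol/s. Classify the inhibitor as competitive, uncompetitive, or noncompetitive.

noncompetitive

Vmax decreases (11.7 → 2.89 nmol/s) while Km is unchanged — pure noncompetitive inhibition.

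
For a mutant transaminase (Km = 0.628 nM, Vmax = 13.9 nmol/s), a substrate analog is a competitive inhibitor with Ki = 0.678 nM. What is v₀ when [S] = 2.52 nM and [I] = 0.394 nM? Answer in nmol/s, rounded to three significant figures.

9.97 nmol/s

With α = 1 + [I]/Ki = 1 + 0.394/0.678 = 1.581, the competitive rate law is v = Vmax[S] / (αKm + [S]).
v = 13.9×2.52 / (1.581×0.628 + 2.52) = 35.03/3.513 = 9.97 nmol/s.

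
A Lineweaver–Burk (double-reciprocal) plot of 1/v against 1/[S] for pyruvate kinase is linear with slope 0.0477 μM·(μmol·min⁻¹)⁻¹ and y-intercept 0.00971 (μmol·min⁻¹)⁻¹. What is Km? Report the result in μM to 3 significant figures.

4.91 μM

y-intercept = 1/Vmax ⇒ Vmax = 103 μmol·min⁻¹; slope = Km/Vmax ⇒ Km = slope × Vmax.
Km = 0.0477 × 103 = 4.91 μM.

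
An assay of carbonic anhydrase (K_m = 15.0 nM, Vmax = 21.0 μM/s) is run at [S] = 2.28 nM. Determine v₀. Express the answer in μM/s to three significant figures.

2.77 μM/s

v = Vmax·[S]/(Km + [S]) = 21.0 × 2.28 / (15.0 + 2.28)
  = 47.88 / 17.28 = 2.77 μM/s.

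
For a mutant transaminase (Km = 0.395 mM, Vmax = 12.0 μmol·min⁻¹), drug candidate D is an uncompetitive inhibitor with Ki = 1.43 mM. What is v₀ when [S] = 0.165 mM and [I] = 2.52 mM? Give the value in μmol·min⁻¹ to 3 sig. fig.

2.33 μmol·min⁻¹

With α = 1 + [I]/Ki = 1 + 2.52/1.43 = 2.762, the uncompetitive rate law is v = (Vmax/α)·[S] / (Km/α + [S]).
v = (12.0/2.762)×0.165 / (0.395/2.762 + 0.165) = 0.7168/0.3080 = 2.33 μmol·min⁻¹.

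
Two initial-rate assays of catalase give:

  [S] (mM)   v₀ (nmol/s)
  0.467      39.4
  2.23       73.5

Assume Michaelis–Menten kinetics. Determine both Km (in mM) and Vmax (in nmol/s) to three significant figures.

Km = 0.663 mM; Vmax = 95.4 nmol/s

In reciprocal form, 1/v = (Km/Vmax)·(1/[S]) + 1/Vmax. The two points give (1/[S], 1/v) = (2.141, 0.02538) and (0.4484, 0.01361).
Slope = (0.02538 − 0.01361)/(2.141 − 0.4484) = 0.006956; intercept = 0.02538 − 0.006956×2.141 = 0.01049.
Vmax = 1/intercept = 95.4 nmol/s; Km = slope × Vmax = 0.006956 × 95.4 = 0.663 mM.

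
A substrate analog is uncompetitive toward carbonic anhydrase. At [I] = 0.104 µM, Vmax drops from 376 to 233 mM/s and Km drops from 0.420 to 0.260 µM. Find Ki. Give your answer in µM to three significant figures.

Uncompetitive: Vmax,app = Vmax/α (and Km,app = Km/α) with α = 1 + [I]/Ki.
α = Vmax/Vmax,app = 376/233 = 1.614.
Since α = 1 + [I]/Ki, [I]/Ki = 1.614 − 1 = 0.6137 and Ki = 0.104/0.6137 = 0.169 µM.

0.169 µM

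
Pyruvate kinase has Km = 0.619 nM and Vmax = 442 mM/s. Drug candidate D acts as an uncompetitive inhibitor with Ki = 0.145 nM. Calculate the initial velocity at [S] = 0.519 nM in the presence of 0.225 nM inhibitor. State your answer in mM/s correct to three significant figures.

α = 1 + [I]/Ki = 1 + 0.225/0.145 = 2.552.
For an uncompetitive inhibitor, both parameters are divided by α, giving Vmax/α and Km/α: Km,app = 0.243 nM, Vmax,app = 173 mM/s.
v = Vmax,app·[S]/(Km,app + [S]) = 173 × 0.519/(0.243 + 0.519) = 118 mM/s.

118 mM/s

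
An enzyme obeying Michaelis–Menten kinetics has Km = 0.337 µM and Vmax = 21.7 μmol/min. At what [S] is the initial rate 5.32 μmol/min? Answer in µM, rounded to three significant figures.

0.109 µM

The required fractional saturation is v/Vmax = 5.32/21.7 = 0.2452.
Then [S]/(Km+[S]) = 0.2452 ⇒ [S] = 0.337 × 0.2452/(1 − 0.2452) = 0.109 µM.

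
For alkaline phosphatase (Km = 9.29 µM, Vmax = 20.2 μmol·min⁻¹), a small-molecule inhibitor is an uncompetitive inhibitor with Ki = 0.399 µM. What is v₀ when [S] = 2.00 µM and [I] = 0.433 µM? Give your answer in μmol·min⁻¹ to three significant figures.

α = 1 + [I]/Ki = 1 + 0.433/0.399 = 2.085.
For an uncompetitive inhibitor, both parameters are divided by α, giving Vmax/α and Km/α: Km,app = 4.46 µM, Vmax,app = 9.69 μmol·min⁻¹.
v = Vmax,app·[S]/(Km,app + [S]) = 9.69 × 2.00/(4.46 + 2.00) = 3.00 μmol·min⁻¹.

3.00 μmol·min⁻¹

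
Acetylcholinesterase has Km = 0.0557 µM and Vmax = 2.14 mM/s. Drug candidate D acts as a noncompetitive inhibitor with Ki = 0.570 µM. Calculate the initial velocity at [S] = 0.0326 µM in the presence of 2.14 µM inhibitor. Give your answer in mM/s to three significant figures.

α = 1 + [I]/Ki = 1 + 2.14/0.570 = 4.754.
For a noncompetitive inhibitor, Vmax is reduced to Vmax/α while Km is unchanged: Km,app = 0.0557 µM, Vmax,app = 0.450 mM/s.
v = Vmax,app·[S]/(Km,app + [S]) = 0.450 × 0.0326/(0.0557 + 0.0326) = 0.166 mM/s.

0.166 mM/s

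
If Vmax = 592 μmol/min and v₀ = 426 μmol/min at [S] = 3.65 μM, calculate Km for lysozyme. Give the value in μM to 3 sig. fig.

v/Vmax = 426/592 = 0.7196 = [S]/(Km+[S]).
So Km + [S] = [S]/0.7196 = 5.072 μM, giving Km = 5.072 − 3.65 = 1.42 μM.

1.42 μM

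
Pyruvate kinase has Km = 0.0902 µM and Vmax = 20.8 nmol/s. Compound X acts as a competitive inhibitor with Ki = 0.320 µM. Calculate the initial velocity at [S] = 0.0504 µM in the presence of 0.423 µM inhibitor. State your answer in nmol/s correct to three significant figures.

4.03 nmol/s

With α = 1 + [I]/Ki = 1 + 0.423/0.320 = 2.322, the competitive rate law is v = Vmax[S] / (αKm + [S]).
v = 20.8×0.0504 / (2.322×0.0902 + 0.0504) = 1.048/0.2598 = 4.03 nmol/s.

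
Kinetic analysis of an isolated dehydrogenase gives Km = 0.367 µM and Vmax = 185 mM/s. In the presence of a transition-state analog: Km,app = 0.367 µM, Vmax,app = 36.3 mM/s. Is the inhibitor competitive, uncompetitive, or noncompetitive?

Vmax decreases (185 → 36.3 mM/s) while Km is unchanged — pure noncompetitive inhibition.

noncompetitive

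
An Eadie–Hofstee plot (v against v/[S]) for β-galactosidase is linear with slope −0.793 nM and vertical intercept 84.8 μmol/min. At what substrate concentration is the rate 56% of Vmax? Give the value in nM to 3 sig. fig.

The Eadie–Hofstee slope gives Km = 0.793 nM (slope = −Km).
v/Vmax = [S]/(Km+[S]) = 0.56 ⇒ [S] = Km·0.56/(1−0.56) = 0.793 × 1.273 = 1.01 nM.

1.01 nM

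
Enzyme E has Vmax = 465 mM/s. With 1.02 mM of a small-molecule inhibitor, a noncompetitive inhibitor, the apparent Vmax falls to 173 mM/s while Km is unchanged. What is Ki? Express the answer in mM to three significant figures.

0.604 mM

Noncompetitive: Vmax,app = Vmax/α with α = 1 + [I]/Ki.
α = Vmax/Vmax,app = 465/173 = 2.688.
Since α = 1 + [I]/Ki, [I]/Ki = 2.688 − 1 = 1.688 and Ki = 1.02/1.688 = 0.604 mM.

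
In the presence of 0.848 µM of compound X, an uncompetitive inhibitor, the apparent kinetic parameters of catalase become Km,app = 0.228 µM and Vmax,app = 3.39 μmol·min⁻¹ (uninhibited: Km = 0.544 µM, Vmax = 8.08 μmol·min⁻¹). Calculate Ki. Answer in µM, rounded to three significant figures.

Uncompetitive: Vmax,app = Vmax/α (and Km,app = Km/α) with α = 1 + [I]/Ki.
α = Vmax/Vmax,app = 8.08/3.39 = 2.383.
Ki = [I]/(α − 1) = 0.848/1.383 = 0.613 µM.

0.613 µM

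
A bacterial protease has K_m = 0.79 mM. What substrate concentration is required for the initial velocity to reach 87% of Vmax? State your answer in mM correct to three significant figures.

5.29 mM

v/Vmax = [S]/(Km+[S]) = 0.87, so [S] = Km·0.87/(1 − 0.87) = 0.79 × 6.692.
[S] = 5.29 mM.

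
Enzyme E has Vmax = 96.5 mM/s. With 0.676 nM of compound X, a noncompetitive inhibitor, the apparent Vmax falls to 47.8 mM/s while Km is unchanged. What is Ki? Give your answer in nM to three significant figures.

0.664 nM

Noncompetitive: Vmax,app = Vmax/α with α = 1 + [I]/Ki.
α = Vmax/Vmax,app = 96.5/47.8 = 2.019.
Ki = [I]/(α − 1) = 0.676/1.019 = 0.664 nM.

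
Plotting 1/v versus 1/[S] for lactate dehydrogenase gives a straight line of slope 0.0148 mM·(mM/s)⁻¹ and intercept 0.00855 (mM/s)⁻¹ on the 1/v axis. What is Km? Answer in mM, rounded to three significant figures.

y-intercept = 1/Vmax ⇒ Vmax = 117 mM/s; slope = Km/Vmax ⇒ Km = slope × Vmax.
Km = 0.0148 × 117 = 1.73 mM.

1.73 mM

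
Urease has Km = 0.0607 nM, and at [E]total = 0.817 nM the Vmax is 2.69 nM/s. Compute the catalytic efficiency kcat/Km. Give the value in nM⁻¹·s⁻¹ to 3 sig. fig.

54.2 nM⁻¹·s⁻¹

kcat = Vmax/[E]total = 2.69/0.817 = 3.29 s⁻¹.
kcat/Km = 3.29/0.0607 = 54.2 nM⁻¹·s⁻¹.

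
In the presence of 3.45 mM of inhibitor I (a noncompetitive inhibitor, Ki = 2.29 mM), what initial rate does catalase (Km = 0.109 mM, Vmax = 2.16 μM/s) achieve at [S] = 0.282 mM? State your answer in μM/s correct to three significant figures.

With α = 1 + [I]/Ki = 1 + 3.45/2.29 = 2.507, the noncompetitive rate law is v = (Vmax/α)·[S] / (Km + [S]).
v = (2.16/2.507)×0.282 / (0.109 + 0.282) = 0.2430/0.3910 = 0.622 μM/s.

0.622 μM/s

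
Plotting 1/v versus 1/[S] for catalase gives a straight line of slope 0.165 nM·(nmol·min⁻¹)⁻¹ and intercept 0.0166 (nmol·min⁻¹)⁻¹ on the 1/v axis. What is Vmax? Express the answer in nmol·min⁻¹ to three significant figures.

60.2 nmol·min⁻¹

The y-intercept of a Lineweaver–Burk plot equals 1/Vmax, so Vmax = 1/0.0166 = 60.2 nmol·min⁻¹.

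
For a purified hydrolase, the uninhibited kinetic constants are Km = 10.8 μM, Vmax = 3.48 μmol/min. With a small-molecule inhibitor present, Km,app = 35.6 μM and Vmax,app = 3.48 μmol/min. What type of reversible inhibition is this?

Km increases (10.8 → 35.6 μM) while Vmax is unchanged — the hallmark of competitive inhibition.

competitive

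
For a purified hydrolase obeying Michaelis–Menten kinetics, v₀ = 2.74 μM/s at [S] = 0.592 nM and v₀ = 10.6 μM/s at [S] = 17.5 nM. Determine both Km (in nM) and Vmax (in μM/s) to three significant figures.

Km = 1.95 nM; Vmax = 11.8 μM/s

In reciprocal form, 1/v = (Km/Vmax)·(1/[S]) + 1/Vmax. The two points give (1/[S], 1/v) = (1.689, 0.3650) and (0.05714, 0.09434).
Slope = (0.3650 − 0.09434)/(1.689 − 0.05714) = 0.1658; intercept = 0.3650 − 0.1658×1.689 = 0.08486.
Vmax = 1/intercept = 11.8 μM/s; Km = slope × Vmax = 0.1658 × 11.8 = 1.95 nM.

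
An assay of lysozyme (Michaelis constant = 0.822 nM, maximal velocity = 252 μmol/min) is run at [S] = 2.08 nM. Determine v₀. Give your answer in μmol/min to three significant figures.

[S]/(Km+[S]) = 2.08/2.902 = 0.7167, the fractional saturation.
v = 0.7167 × Vmax = 0.7167 × 252 = 181 μmol/min.

181 μmol/min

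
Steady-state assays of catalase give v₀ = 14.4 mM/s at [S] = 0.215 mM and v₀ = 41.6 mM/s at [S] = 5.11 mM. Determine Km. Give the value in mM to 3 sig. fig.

0.462 mM

In reciprocal form, 1/v = (Km/Vmax)·(1/[S]) + 1/Vmax. The two points give (1/[S], 1/v) = (4.651, 0.06944) and (0.1957, 0.02404).
Slope = (0.06944 − 0.02404)/(4.651 − 0.1957) = 0.01019; intercept = 0.06944 − 0.01019×4.651 = 0.02204.
Vmax = 1/intercept = 45.4 mM/s; Km = slope × Vmax = 0.01019 × 45.4 = 0.462 mM.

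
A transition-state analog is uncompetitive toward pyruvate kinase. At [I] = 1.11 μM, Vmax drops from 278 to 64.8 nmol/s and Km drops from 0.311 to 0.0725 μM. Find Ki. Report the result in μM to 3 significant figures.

Uncompetitive: Vmax,app = Vmax/α (and Km,app = Km/α) with α = 1 + [I]/Ki.
α = Vmax/Vmax,app = 278/64.8 = 4.290.
Since α = 1 + [I]/Ki, [I]/Ki = 4.290 − 1 = 3.290 and Ki = 1.11/3.290 = 0.337 μM.

0.337 μM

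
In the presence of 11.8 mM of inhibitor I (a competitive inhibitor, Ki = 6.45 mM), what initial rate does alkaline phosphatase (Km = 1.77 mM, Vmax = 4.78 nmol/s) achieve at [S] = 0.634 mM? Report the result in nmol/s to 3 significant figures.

α = 1 + [I]/Ki = 1 + 11.8/6.45 = 2.829.
For a competitive inhibitor, Vmax is unchanged and the apparent Km becomes α·Km: Km,app = 5.01 mM, Vmax,app = 4.78 nmol/s.
v = Vmax,app·[S]/(Km,app + [S]) = 4.78 × 0.634/(5.01 + 0.634) = 0.537 nmol/s.

0.537 nmol/s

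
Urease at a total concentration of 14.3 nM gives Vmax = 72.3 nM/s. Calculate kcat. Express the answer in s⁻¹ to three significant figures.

kcat = Vmax/[E]total = 72.3 nM/s / 14.3 nM = 5.06 s⁻¹.

5.06 s⁻¹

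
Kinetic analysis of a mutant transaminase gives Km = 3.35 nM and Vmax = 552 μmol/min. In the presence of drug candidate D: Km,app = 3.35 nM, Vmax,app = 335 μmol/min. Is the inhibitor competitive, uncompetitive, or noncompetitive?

noncompetitive

Vmax decreases (552 → 335 μmol/min) while Km is unchanged — pure noncompetitive inhibition.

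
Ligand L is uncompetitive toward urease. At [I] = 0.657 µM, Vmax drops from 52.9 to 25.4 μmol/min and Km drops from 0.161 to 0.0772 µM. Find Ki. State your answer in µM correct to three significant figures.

0.607 µM

Uncompetitive: Vmax,app = Vmax/α (and Km,app = Km/α) with α = 1 + [I]/Ki.
α = Vmax/Vmax,app = 52.9/25.4 = 2.083.
Ki = [I]/(α − 1) = 0.657/1.083 = 0.607 µM.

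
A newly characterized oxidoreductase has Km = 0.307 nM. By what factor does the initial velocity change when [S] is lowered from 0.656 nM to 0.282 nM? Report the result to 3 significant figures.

The fractional saturations are [S]/(Km+[S]) = 0.656/0.9630 = 0.6812 and 0.282/0.5890 = 0.4788.
v₂/v₁ is just their ratio: 0.4788/0.6812 = 0.703.

0.703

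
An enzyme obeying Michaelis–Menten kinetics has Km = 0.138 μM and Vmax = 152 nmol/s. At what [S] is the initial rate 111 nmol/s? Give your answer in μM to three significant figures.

0.374 μM

Rearranging v = Vmax[S]/(Km+[S]) gives [S] = Km·v/(Vmax − v).
[S] = 0.138 × 111 / (152 − 111) = 15.32/41.00 = 0.374 μM.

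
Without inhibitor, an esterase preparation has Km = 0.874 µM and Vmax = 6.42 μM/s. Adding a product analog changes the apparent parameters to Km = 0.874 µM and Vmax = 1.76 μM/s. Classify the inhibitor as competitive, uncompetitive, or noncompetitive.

Vmax decreases (6.42 → 1.76 μM/s) while Km is unchanged — pure noncompetitive inhibition.

noncompetitive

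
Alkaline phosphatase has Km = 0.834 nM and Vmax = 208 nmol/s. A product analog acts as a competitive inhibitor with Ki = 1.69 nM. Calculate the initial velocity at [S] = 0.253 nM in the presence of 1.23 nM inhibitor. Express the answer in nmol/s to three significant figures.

31.1 nmol/s

α = 1 + [I]/Ki = 1 + 1.23/1.69 = 1.728.
For a competitive inhibitor, Vmax is unchanged and the apparent Km becomes α·Km: Km,app = 1.44 nM, Vmax,app = 208 nmol/s.
v = Vmax,app·[S]/(Km,app + [S]) = 208 × 0.253/(1.44 + 0.253) = 31.1 nmol/s.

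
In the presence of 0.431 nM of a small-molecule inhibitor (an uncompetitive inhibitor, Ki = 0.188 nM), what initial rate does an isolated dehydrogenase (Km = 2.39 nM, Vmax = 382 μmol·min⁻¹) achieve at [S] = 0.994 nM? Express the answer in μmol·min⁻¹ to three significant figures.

67.1 μmol·min⁻¹

α = 1 + [I]/Ki = 1 + 0.431/0.188 = 3.293.
For an uncompetitive inhibitor, both parameters are divided by α, giving Vmax/α and Km/α: Km,app = 0.726 nM, Vmax,app = 116 μmol·min⁻¹.
v = Vmax,app·[S]/(Km,app + [S]) = 116 × 0.994/(0.726 + 0.994) = 67.1 μmol·min⁻¹.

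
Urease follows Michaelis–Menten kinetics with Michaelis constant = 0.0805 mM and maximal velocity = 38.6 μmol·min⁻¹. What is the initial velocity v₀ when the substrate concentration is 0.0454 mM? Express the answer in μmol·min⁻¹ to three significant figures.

[S]/(Km+[S]) = 0.0454/0.1259 = 0.3606, the fractional saturation.
v = 0.3606 × Vmax = 0.3606 × 38.6 = 13.9 μmol·min⁻¹.

13.9 μmol·min⁻¹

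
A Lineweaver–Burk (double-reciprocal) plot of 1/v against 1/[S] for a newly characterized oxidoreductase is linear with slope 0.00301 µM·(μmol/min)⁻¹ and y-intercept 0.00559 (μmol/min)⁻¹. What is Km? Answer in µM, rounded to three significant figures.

y-intercept = 1/Vmax ⇒ Vmax = 179 μmol/min; slope = Km/Vmax ⇒ Km = slope × Vmax.
Km = 0.00301 × 179 = 0.538 µM.

0.538 µM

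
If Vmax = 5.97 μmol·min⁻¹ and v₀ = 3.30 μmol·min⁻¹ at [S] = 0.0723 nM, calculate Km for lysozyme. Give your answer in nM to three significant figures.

v/Vmax = 3.30/5.97 = 0.5528 = [S]/(Km+[S]).
So Km + [S] = [S]/0.5528 = 0.1308 nM, giving Km = 0.1308 − 0.0723 = 0.0585 nM.

0.0585 nM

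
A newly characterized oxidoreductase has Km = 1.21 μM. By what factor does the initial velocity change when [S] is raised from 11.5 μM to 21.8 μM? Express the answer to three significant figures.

The fractional saturations are [S]/(Km+[S]) = 11.5/12.71 = 0.9048 and 21.8/23.01 = 0.9474.
v₂/v₁ is just their ratio: 0.9474/0.9048 = 1.05.

1.05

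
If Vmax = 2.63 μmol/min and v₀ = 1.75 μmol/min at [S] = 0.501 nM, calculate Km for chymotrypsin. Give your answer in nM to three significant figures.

From v = Vmax[S]/(Km+[S]), Km = [S](Vmax − v)/v.
Km = 0.501 × (2.63 − 1.75) / 1.75 = 0.4409/1.75 = 0.252 nM.

0.252 nM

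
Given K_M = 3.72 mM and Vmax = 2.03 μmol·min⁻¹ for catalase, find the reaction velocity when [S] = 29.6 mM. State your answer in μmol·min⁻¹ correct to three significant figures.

1.80 μmol·min⁻¹

v = Vmax·[S]/(Km + [S]) = 2.03 × 29.6 / (3.72 + 29.6)
  = 60.09 / 33.32 = 1.80 μmol·min⁻¹.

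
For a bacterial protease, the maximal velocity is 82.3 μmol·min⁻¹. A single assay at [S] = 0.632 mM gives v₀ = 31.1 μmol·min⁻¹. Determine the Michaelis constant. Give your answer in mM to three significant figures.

v/Vmax = 31.1/82.3 = 0.3779 = [S]/(Km+[S]).
So Km + [S] = [S]/0.3779 = 1.672 mM, giving Km = 1.672 − 0.632 = 1.04 mM.

1.04 mM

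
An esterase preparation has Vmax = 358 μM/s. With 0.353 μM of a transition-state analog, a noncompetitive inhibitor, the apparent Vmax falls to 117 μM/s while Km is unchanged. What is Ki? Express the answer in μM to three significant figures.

0.171 μM

Noncompetitive: Vmax,app = Vmax/α with α = 1 + [I]/Ki.
α = Vmax/Vmax,app = 358/117 = 3.060.
Ki = [I]/(α − 1) = 0.353/2.060 = 0.171 μM.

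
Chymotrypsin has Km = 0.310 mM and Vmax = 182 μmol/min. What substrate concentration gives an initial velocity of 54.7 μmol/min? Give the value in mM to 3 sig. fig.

Rearranging v = Vmax[S]/(Km+[S]) gives [S] = Km·v/(Vmax − v).
[S] = 0.310 × 54.7 / (182 − 54.7) = 16.96/127.3 = 0.133 mM.

0.133 mM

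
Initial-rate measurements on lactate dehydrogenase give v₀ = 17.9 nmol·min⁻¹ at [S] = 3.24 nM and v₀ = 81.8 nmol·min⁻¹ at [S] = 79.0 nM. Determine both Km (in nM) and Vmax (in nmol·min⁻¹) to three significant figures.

From v = Vmax[S]/(Km+[S]), each point gives Vmax = v(Km+[S])/[S].
Equating: 17.9(Km+3.24)/3.24 = 81.8(Km+79.0)/79.0.
5.525·Km + 17.9 = 1.035·Km + 81.8, so (5.525 − 1.035)·Km = 81.8 − 17.9.
Km = 63.90/4.489 = 14.2 nM; then Vmax = 17.9(14.2+3.24)/3.24 = 96.5 nmol·min⁻¹.

Km = 14.2 nM; Vmax = 96.5 nmol·min⁻¹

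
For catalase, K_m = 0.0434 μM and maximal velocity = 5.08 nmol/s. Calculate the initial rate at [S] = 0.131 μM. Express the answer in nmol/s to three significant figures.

3.82 nmol/s

v = Vmax·[S]/(Km + [S]) = 5.08 × 0.131 / (0.0434 + 0.131)
  = 0.6655 / 0.1744 = 3.82 nmol/s.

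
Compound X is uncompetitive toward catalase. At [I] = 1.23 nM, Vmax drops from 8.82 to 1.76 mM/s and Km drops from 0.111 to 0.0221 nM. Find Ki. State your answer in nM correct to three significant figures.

Uncompetitive: Vmax,app = Vmax/α (and Km,app = Km/α) with α = 1 + [I]/Ki.
α = Vmax/Vmax,app = 8.82/1.76 = 5.011.
Since α = 1 + [I]/Ki, [I]/Ki = 5.011 − 1 = 4.011 and Ki = 1.23/4.011 = 0.307 nM.

0.307 nM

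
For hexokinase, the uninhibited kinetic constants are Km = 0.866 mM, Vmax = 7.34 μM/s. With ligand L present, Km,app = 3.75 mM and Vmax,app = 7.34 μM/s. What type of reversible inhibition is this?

competitive

Km increases (0.866 → 3.75 mM) while Vmax is unchanged — the hallmark of competitive inhibition.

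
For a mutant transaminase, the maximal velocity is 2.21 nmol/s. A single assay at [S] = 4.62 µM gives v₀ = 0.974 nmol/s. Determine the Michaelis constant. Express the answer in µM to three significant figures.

From v = Vmax[S]/(Km+[S]), Km = [S](Vmax − v)/v.
Km = 4.62 × (2.21 − 0.974) / 0.974 = 5.710/0.974 = 5.86 µM.

5.86 µM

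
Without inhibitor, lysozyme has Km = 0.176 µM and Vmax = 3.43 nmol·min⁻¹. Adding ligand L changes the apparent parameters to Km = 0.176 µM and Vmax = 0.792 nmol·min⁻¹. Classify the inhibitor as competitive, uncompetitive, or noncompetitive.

Vmax decreases (3.43 → 0.792 nmol·min⁻¹) while Km is unchanged — pure noncompetitive inhibition.

noncompetitive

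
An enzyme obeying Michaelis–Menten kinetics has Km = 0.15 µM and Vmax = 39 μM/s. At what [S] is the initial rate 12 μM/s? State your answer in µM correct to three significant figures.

The required fractional saturation is v/Vmax = 12/39 = 0.3077.
Then [S]/(Km+[S]) = 0.3077 ⇒ [S] = 0.15 × 0.3077/(1 − 0.3077) = 0.0667 µM.

0.0667 µM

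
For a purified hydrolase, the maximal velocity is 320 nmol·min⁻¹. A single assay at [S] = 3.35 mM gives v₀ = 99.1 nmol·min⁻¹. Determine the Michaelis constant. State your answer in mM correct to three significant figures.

7.47 mM

v/Vmax = 99.1/320 = 0.3097 = [S]/(Km+[S]).
So Km + [S] = [S]/0.3097 = 10.82 mM, giving Km = 10.82 − 3.35 = 7.47 mM.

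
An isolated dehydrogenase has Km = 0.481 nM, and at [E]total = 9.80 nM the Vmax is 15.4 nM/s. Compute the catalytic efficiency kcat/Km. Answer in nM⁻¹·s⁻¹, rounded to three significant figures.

kcat = Vmax/[E]total = 15.4/9.80 = 1.57 s⁻¹.
kcat/Km = 1.57/0.481 = 3.27 nM⁻¹·s⁻¹.

3.27 nM⁻¹·s⁻¹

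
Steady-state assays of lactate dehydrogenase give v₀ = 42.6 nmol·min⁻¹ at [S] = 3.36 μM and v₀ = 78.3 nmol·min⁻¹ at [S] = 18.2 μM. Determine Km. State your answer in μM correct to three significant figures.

4.26 μM

From v = Vmax[S]/(Km+[S]), each point gives Vmax = v(Km+[S])/[S].
Equating: 42.6(Km+3.36)/3.36 = 78.3(Km+18.2)/18.2.
12.68·Km + 42.6 = 4.302·Km + 78.3, so (12.68 − 4.302)·Km = 78.3 − 42.6.
Km = 35.70/8.376 = 4.26 μM; then Vmax = 42.6(4.26+3.36)/3.36 = 96.6 nmol·min⁻¹.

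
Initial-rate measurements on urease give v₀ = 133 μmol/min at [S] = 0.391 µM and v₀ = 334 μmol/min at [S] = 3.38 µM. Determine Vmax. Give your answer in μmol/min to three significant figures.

In reciprocal form, 1/v = (Km/Vmax)·(1/[S]) + 1/Vmax. The two points give (1/[S], 1/v) = (2.558, 0.007519) and (0.2959, 0.002994).
Slope = (0.007519 − 0.002994)/(2.558 − 0.2959) = 0.002001; intercept = 0.007519 − 0.002001×2.558 = 0.002402.
Vmax = 1/intercept = 416 μmol/min; Km = slope × Vmax = 0.002001 × 416 = 0.833 µM.

416 μmol/min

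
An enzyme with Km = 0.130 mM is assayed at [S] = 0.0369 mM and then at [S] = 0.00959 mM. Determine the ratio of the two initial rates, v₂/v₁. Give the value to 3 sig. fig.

0.311

Since Vmax cancels, v₂/v₁ = [S]₂(Km+[S]₁) / [S]₁(Km+[S]₂).
= 0.00959×(0.130+0.0369) / (0.0369×(0.130+0.00959)) = 0.001601/0.005151 = 0.311.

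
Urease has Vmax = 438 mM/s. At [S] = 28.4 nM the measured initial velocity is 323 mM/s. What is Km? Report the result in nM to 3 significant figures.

10.1 nM

From v = Vmax[S]/(Km+[S]), Km = [S](Vmax − v)/v.
Km = 28.4 × (438 − 323) / 323 = 3266/323 = 10.1 nM.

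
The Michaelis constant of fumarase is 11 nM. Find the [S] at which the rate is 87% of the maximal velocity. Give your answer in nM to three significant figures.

v/Vmax = [S]/(Km+[S]) = 0.87, so [S] = Km·0.87/(1 − 0.87) = 11 × 6.692.
[S] = 73.6 nM.

73.6 nM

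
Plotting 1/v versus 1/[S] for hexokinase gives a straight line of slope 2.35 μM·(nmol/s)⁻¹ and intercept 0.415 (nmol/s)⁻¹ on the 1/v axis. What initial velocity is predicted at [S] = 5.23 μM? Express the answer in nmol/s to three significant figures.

The y-intercept is 1/Vmax, so Vmax = 1/0.415 = 2.41 nmol/s.
The slope is Km/Vmax, so Km = 2.35 × 2.41 = 5.66 μM.
Then v = 2.41 × 5.23/(5.66 + 5.23) = 1.16 nmol/s.

1.16 nmol/s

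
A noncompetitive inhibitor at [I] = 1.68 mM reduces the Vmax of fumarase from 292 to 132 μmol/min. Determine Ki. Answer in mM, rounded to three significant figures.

1.39 mM

Noncompetitive: Vmax,app = Vmax/α with α = 1 + [I]/Ki.
α = Vmax/Vmax,app = 292/132 = 2.212.
Ki = [I]/(α − 1) = 1.68/1.212 = 1.39 mM.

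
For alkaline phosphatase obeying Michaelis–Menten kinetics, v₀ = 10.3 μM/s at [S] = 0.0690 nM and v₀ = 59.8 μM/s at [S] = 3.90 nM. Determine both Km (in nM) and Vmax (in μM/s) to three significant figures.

Km = 0.370 nM; Vmax = 65.5 μM/s

In reciprocal form, 1/v = (Km/Vmax)·(1/[S]) + 1/Vmax. The two points give (1/[S], 1/v) = (14.49, 0.09709) and (0.2564, 0.01672).
Slope = (0.09709 − 0.01672)/(14.49 − 0.2564) = 0.005645; intercept = 0.09709 − 0.005645×14.49 = 0.01527.
Vmax = 1/intercept = 65.5 μM/s; Km = slope × Vmax = 0.005645 × 65.5 = 0.370 nM.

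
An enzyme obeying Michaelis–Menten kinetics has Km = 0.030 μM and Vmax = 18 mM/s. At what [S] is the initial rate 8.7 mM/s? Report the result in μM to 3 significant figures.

The required fractional saturation is v/Vmax = 8.7/18 = 0.4833.
Then [S]/(Km+[S]) = 0.4833 ⇒ [S] = 0.030 × 0.4833/(1 − 0.4833) = 0.0281 μM.

0.0281 μM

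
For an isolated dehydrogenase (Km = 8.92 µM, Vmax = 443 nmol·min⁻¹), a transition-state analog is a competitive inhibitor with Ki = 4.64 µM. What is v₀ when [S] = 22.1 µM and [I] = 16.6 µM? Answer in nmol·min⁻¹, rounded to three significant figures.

156 nmol·min⁻¹

α = 1 + [I]/Ki = 1 + 16.6/4.64 = 4.578.
For a competitive inhibitor, Vmax is unchanged and the apparent Km becomes α·Km: Km,app = 40.8 µM, Vmax,app = 443 nmol·min⁻¹.
v = Vmax,app·[S]/(Km,app + [S]) = 443 × 22.1/(40.8 + 22.1) = 156 nmol·min⁻¹.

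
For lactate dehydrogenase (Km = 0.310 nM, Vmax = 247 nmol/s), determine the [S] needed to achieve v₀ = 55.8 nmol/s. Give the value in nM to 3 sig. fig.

0.0905 nM

Rearranging v = Vmax[S]/(Km+[S]) gives [S] = Km·v/(Vmax − v).
[S] = 0.310 × 55.8 / (247 − 55.8) = 17.30/191.2 = 0.0905 nM.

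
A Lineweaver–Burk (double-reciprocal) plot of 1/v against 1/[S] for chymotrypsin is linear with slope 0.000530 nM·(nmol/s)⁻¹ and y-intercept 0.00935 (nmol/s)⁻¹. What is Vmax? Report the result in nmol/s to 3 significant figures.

107 nmol/s

The y-intercept of a Lineweaver–Burk plot equals 1/Vmax, so Vmax = 1/0.00935 = 107 nmol/s.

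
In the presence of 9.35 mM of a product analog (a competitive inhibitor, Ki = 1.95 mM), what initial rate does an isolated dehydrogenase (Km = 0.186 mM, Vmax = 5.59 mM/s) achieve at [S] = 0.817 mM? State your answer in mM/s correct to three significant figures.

2.41 mM/s

α = 1 + [I]/Ki = 1 + 9.35/1.95 = 5.795.
For a competitive inhibitor, Vmax is unchanged and the apparent Km becomes α·Km: Km,app = 1.08 mM, Vmax,app = 5.59 mM/s.
v = Vmax,app·[S]/(Km,app + [S]) = 5.59 × 0.817/(1.08 + 0.817) = 2.41 mM/s.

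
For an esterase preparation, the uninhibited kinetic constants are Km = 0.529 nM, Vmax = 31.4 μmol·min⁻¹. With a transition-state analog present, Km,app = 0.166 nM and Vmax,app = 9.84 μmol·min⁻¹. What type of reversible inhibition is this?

Both Km and Vmax decrease by the same factor (~3.19-fold) — characteristic of uncompetitive inhibition.

uncompetitive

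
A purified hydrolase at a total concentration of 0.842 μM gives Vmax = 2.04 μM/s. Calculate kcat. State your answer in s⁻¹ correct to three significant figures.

2.42 s⁻¹

kcat = Vmax/[E]total = 2.04 μM/s / 0.842 μM = 2.42 s⁻¹.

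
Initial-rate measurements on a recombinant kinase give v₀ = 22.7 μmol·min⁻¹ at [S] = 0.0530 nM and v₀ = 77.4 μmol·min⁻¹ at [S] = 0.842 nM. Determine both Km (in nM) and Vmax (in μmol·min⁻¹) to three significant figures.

Km = 0.163 nM; Vmax = 92.3 μmol·min⁻¹

In reciprocal form, 1/v = (Km/Vmax)·(1/[S]) + 1/Vmax. The two points give (1/[S], 1/v) = (18.87, 0.04405) and (1.188, 0.01292).
Slope = (0.04405 − 0.01292)/(18.87 − 1.188) = 0.001761; intercept = 0.04405 − 0.001761×18.87 = 0.01083.
Vmax = 1/intercept = 92.3 μmol·min⁻¹; Km = slope × Vmax = 0.001761 × 92.3 = 0.163 nM.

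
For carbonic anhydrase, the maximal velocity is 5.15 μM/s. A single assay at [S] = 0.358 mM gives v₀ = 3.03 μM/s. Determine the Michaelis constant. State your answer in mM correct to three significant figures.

0.250 mM

From v = Vmax[S]/(Km+[S]), Km = [S](Vmax − v)/v.
Km = 0.358 × (5.15 − 3.03) / 3.03 = 0.7590/3.03 = 0.250 mM.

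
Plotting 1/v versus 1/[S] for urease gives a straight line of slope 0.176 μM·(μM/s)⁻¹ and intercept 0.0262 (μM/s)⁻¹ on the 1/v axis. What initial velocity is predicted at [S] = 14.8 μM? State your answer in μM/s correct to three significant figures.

The y-intercept is 1/Vmax, so Vmax = 1/0.0262 = 38.2 μM/s.
The slope is Km/Vmax, so Km = 0.176 × 38.2 = 6.72 μM.
Then v = 38.2 × 14.8/(6.72 + 14.8) = 26.3 μM/s.

26.3 μM/s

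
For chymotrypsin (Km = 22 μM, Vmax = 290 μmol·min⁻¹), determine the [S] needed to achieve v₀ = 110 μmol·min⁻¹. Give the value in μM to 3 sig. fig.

13.4 μM

The required fractional saturation is v/Vmax = 110/290 = 0.3793.
Then [S]/(Km+[S]) = 0.3793 ⇒ [S] = 22 × 0.3793/(1 − 0.3793) = 13.4 μM.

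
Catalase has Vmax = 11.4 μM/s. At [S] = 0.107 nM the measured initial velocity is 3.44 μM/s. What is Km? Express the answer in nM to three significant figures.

0.248 nM

v/Vmax = 3.44/11.4 = 0.3018 = [S]/(Km+[S]).
So Km + [S] = [S]/0.3018 = 0.3546 nM, giving Km = 0.3546 − 0.107 = 0.248 nM.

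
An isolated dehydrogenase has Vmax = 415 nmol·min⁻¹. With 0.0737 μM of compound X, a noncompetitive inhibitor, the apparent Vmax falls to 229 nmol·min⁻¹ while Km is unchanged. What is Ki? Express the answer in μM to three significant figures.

Noncompetitive: Vmax,app = Vmax/α with α = 1 + [I]/Ki.
α = Vmax/Vmax,app = 415/229 = 1.812.
Since α = 1 + [I]/Ki, [I]/Ki = 1.812 − 1 = 0.8122 and Ki = 0.0737/0.8122 = 0.0907 μM.

0.0907 μM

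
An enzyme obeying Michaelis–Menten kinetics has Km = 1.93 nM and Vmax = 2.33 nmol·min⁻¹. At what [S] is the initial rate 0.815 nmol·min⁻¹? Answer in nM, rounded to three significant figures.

1.04 nM

The required fractional saturation is v/Vmax = 0.815/2.33 = 0.3498.
Then [S]/(Km+[S]) = 0.3498 ⇒ [S] = 1.93 × 0.3498/(1 − 0.3498) = 1.04 nM.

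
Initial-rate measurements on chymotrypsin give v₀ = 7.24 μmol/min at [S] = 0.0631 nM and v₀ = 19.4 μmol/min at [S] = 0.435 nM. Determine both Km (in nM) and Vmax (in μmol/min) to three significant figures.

From v = Vmax[S]/(Km+[S]), each point gives Vmax = v(Km+[S])/[S].
Equating: 7.24(Km+0.0631)/0.0631 = 19.4(Km+0.435)/0.435.
114.7·Km + 7.24 = 44.60·Km + 19.4, so (114.7 − 44.60)·Km = 19.4 − 7.24.
Km = 12.16/70.14 = 0.173 nM; then Vmax = 7.24(0.173+0.0631)/0.0631 = 27.1 μmol/min.

Km = 0.173 nM; Vmax = 27.1 μmol/min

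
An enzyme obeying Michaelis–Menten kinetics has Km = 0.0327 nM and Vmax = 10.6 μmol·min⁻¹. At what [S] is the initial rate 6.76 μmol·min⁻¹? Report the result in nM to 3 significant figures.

0.0576 nM

The required fractional saturation is v/Vmax = 6.76/10.6 = 0.6377.
Then [S]/(Km+[S]) = 0.6377 ⇒ [S] = 0.0327 × 0.6377/(1 − 0.6377) = 0.0576 nM.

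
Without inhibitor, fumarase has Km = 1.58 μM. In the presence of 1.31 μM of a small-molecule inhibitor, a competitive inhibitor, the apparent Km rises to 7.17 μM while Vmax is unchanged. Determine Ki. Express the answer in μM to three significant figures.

Competitive: Km,app = α·Km with α = 1 + [I]/Ki.
α = Km,app/Km = 7.17/1.58 = 4.538.
Ki = [I]/(α − 1) = 1.31/3.538 = 0.370 μM.

0.370 μM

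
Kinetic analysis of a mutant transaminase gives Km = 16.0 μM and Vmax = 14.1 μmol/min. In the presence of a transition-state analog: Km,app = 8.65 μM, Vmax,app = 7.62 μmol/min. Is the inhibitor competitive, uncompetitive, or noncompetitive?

Both Km and Vmax decrease by the same factor (~1.85-fold) — characteristic of uncompetitive inhibition.

uncompetitive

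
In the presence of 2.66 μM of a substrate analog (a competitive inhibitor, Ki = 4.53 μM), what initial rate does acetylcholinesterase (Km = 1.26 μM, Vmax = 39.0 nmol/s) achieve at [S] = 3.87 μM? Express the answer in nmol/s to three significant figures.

With α = 1 + [I]/Ki = 1 + 2.66/4.53 = 1.587, the competitive rate law is v = Vmax[S] / (αKm + [S]).
v = 39.0×3.87 / (1.587×1.26 + 3.87) = 150.9/5.870 = 25.7 nmol/s.

25.7 nmol/s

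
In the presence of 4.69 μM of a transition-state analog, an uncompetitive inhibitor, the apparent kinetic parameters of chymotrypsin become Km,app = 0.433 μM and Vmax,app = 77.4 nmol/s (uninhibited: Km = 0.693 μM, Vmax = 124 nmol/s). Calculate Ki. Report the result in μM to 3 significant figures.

7.79 μM

Uncompetitive: Vmax,app = Vmax/α (and Km,app = Km/α) with α = 1 + [I]/Ki.
α = Vmax/Vmax,app = 124/77.4 = 1.602.
Ki = [I]/(α − 1) = 4.69/0.6021 = 7.79 μM.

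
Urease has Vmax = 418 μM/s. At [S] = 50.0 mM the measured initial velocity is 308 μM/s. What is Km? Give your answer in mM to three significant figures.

17.9 mM

v/Vmax = 308/418 = 0.7368 = [S]/(Km+[S]).
So Km + [S] = [S]/0.7368 = 67.86 mM, giving Km = 67.86 − 50.0 = 17.9 mM.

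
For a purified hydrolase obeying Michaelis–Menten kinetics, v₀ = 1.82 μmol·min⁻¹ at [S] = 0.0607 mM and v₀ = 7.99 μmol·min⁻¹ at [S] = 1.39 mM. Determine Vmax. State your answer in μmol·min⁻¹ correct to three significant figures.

9.45 μmol·min⁻¹

From v = Vmax[S]/(Km+[S]), each point gives Vmax = v(Km+[S])/[S].
Equating: 1.82(Km+0.0607)/0.0607 = 7.99(Km+1.39)/1.39.
29.98·Km + 1.82 = 5.748·Km + 7.99, so (29.98 − 5.748)·Km = 7.99 − 1.82.
Km = 6.170/24.24 = 0.255 mM; then Vmax = 1.82(0.255+0.0607)/0.0607 = 9.45 μmol·min⁻¹.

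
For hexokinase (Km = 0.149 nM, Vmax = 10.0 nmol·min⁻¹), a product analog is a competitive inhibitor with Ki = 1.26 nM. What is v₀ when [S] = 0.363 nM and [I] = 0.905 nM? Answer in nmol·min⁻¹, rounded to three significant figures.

α = 1 + [I]/Ki = 1 + 0.905/1.26 = 1.718.
For a competitive inhibitor, Vmax is unchanged and the apparent Km becomes α·Km: Km,app = 0.256 nM, Vmax,app = 10.0 nmol·min⁻¹.
v = Vmax,app·[S]/(Km,app + [S]) = 10.0 × 0.363/(0.256 + 0.363) = 5.86 nmol·min⁻¹.

5.86 nmol·min⁻¹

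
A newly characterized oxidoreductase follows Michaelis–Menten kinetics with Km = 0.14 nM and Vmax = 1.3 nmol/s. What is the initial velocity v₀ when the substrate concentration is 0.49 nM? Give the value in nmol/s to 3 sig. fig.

1.01 nmol/s

v = Vmax·[S]/(Km + [S]) = 1.3 × 0.49 / (0.14 + 0.49)
  = 0.6370 / 0.6300 = 1.01 nmol/s.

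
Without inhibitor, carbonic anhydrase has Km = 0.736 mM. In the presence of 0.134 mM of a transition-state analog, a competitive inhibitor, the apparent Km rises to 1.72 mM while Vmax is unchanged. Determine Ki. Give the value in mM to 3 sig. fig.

0.100 mM

Competitive: Km,app = α·Km with α = 1 + [I]/Ki.
α = Km,app/Km = 1.72/0.736 = 2.337.
Ki = [I]/(α − 1) = 0.134/1.337 = 0.100 mM.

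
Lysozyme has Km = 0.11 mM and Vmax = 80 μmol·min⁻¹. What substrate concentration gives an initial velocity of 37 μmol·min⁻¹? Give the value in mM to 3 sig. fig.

Rearranging v = Vmax[S]/(Km+[S]) gives [S] = Km·v/(Vmax − v).
[S] = 0.11 × 37 / (80 − 37) = 4.070/43.00 = 0.0947 mM.

0.0947 mM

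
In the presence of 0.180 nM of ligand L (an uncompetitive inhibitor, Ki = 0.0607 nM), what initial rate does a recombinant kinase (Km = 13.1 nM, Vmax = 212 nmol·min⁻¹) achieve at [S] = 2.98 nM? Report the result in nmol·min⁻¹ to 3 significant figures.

25.4 nmol·min⁻¹

α = 1 + [I]/Ki = 1 + 0.180/0.0607 = 3.965.
For an uncompetitive inhibitor, both parameters are divided by α, giving Vmax/α and Km/α: Km,app = 3.30 nM, Vmax,app = 53.5 nmol·min⁻¹.
v = Vmax,app·[S]/(Km,app + [S]) = 53.5 × 2.98/(3.30 + 2.98) = 25.4 nmol·min⁻¹.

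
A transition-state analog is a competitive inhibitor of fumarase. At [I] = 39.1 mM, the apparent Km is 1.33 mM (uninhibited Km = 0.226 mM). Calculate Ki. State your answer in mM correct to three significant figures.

8.00 mM

Competitive: Km,app = α·Km with α = 1 + [I]/Ki.
α = Km,app/Km = 1.33/0.226 = 5.885.
Ki = [I]/(α − 1) = 39.1/4.885 = 8.00 mM.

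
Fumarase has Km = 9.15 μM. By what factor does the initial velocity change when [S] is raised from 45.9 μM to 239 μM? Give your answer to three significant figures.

1.16

Since Vmax cancels, v₂/v₁ = [S]₂(Km+[S]₁) / [S]₁(Km+[S]₂).
= 239×(9.15+45.9) / (45.9×(9.15+239)) = 13160/11390 = 1.16.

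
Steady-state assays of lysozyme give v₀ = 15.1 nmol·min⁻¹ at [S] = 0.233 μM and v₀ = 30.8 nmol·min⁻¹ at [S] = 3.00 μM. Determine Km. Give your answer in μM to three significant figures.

0.288 μM

In reciprocal form, 1/v = (Km/Vmax)·(1/[S]) + 1/Vmax. The two points give (1/[S], 1/v) = (4.292, 0.06623) and (0.3333, 0.03247).
Slope = (0.06623 − 0.03247)/(4.292 − 0.3333) = 0.008528; intercept = 0.06623 − 0.008528×4.292 = 0.02962.
Vmax = 1/intercept = 33.8 nmol·min⁻¹; Km = slope × Vmax = 0.008528 × 33.8 = 0.288 μM.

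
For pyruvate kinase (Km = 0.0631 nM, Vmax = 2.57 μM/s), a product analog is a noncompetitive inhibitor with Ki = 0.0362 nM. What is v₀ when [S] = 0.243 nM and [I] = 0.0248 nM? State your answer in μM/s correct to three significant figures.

1.21 μM/s

α = 1 + [I]/Ki = 1 + 0.0248/0.0362 = 1.685.
For a noncompetitive inhibitor, Vmax is reduced to Vmax/α while Km is unchanged: Km,app = 0.0631 nM, Vmax,app = 1.53 μM/s.
v = Vmax,app·[S]/(Km,app + [S]) = 1.53 × 0.243/(0.0631 + 0.243) = 1.21 μM/s.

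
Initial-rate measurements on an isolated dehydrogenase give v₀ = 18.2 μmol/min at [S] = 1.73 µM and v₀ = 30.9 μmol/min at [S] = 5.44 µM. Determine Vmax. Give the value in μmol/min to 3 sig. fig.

From v = Vmax[S]/(Km+[S]), each point gives Vmax = v(Km+[S])/[S].
Equating: 18.2(Km+1.73)/1.73 = 30.9(Km+5.44)/5.44.
10.52·Km + 18.2 = 5.680·Km + 30.9, so (10.52 − 5.680)·Km = 30.9 − 18.2.
Km = 12.70/4.840 = 2.62 µM; then Vmax = 18.2(2.62+1.73)/1.73 = 45.8 μmol/min.

45.8 μmol/min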